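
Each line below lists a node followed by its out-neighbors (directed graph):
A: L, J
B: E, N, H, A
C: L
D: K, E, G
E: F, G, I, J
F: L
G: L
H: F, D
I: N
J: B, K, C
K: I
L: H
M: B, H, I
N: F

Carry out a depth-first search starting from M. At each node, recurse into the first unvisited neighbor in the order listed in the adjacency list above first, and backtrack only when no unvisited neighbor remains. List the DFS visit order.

Visit M
M → B
B → E
E → F
F → L
L → H
H → D
D → K
K → I
I → N
D → G
E → J
J → C
B → A

M, B, E, F, L, H, D, K, I, N, G, J, C, A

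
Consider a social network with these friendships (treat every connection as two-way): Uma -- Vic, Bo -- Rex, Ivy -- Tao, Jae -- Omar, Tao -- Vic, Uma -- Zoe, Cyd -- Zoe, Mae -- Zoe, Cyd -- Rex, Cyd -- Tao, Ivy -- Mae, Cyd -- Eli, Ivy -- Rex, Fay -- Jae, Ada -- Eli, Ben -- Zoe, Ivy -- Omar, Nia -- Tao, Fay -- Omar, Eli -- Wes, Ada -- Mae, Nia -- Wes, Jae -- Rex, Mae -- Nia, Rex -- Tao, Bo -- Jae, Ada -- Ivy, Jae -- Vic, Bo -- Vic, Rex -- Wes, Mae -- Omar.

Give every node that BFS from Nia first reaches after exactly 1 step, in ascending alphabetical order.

Level 0: Nia
Level 1: Mae, Tao, Wes
Level 2: Ada, Cyd, Eli, Ivy, Omar, Rex, Vic, Zoe
Level 3: Ben, Bo, Fay, Jae, Uma

Mae, Tao, Wes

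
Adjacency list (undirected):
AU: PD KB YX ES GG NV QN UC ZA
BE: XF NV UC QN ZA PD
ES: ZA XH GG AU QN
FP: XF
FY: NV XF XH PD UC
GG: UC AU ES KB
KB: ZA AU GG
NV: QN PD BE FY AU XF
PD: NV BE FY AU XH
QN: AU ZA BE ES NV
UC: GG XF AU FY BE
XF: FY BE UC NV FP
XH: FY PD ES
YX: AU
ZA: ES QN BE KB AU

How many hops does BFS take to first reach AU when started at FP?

Level 0: FP
Level 1: XF
Level 2: BE, FY, NV, UC
Level 3: AU, GG, PD, QN, XH, ZA
Level 4: ES, KB, YX
AU first appears at level 3.

3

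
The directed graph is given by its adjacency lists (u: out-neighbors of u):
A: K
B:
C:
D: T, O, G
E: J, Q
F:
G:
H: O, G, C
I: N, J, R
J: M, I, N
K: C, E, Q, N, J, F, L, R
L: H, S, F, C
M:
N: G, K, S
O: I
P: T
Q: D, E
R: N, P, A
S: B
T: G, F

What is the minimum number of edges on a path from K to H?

Level 0: K
Level 1: C, E, F, J, L, N, Q, R
Level 2: A, D, G, H, I, M, P, S
Level 3: B, O, T
H first appears at level 2.

2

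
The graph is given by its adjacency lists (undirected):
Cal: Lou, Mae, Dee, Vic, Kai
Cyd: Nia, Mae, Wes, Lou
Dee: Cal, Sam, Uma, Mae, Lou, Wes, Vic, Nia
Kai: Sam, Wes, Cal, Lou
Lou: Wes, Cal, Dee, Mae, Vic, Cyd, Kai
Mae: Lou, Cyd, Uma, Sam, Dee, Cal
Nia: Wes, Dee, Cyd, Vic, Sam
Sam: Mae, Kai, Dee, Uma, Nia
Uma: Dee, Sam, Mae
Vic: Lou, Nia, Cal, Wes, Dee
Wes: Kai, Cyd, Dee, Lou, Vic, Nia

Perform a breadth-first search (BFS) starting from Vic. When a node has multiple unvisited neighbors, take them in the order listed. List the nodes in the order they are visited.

Visit Vic; enqueue Lou, Nia, Cal, Wes, Dee → queue [Lou, Nia, Cal, Wes, Dee]
Visit Lou; enqueue Mae, Cyd, Kai → queue [Nia, Cal, Wes, Dee, Mae, Cyd, Kai]
Visit Nia; enqueue Sam → queue [Cal, Wes, Dee, Mae, Cyd, Kai, Sam]
Visit Cal → queue [Wes, Dee, Mae, Cyd, Kai, Sam]
Visit Wes → queue [Dee, Mae, Cyd, Kai, Sam]
Visit Dee; enqueue Uma → queue [Mae, Cyd, Kai, Sam, Uma]
Visit Mae → queue [Cyd, Kai, Sam, Uma]
Visit Cyd → queue [Kai, Sam, Uma]
Visit Kai → queue [Sam, Uma]
Visit Sam → queue [Uma]
Visit Uma → queue []

Vic -> Lou -> Nia -> Cal -> Wes -> Dee -> Mae -> Cyd -> Kai -> Sam -> Uma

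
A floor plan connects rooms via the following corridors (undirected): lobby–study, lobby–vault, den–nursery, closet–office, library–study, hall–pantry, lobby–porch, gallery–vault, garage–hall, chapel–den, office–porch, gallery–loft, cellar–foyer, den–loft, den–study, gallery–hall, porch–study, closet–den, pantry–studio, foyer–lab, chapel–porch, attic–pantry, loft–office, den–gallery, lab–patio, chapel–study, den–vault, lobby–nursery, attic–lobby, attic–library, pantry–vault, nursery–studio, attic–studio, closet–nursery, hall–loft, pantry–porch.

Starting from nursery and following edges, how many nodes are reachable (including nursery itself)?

17

BFS from nursery visits: nursery, closet, den, lobby, studio, office, chapel, gallery, loft, study, vault, attic, porch, pantry, hall, library, garage
Reachable nodes: 17 of 21 total.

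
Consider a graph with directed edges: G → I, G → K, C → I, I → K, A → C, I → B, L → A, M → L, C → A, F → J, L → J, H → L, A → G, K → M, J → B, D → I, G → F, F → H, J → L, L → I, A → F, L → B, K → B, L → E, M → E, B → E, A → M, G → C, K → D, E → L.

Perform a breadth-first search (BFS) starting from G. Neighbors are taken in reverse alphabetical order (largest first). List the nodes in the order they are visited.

G K I F C M D B J H A L E

Visit G; enqueue K, I, F, C → queue [K, I, F, C]
Visit K; enqueue M, D, B → queue [I, F, C, M, D, B]
Visit I → queue [F, C, M, D, B]
Visit F; enqueue J, H → queue [C, M, D, B, J, H]
Visit C; enqueue A → queue [M, D, B, J, H, A]
Visit M; enqueue L, E → queue [D, B, J, H, A, L, E]
Visit D → queue [B, J, H, A, L, E]
Visit B → queue [J, H, A, L, E]
Visit J → queue [H, A, L, E]
Visit H → queue [A, L, E]
Visit A → queue [L, E]
Visit L → queue [E]
Visit E → queue []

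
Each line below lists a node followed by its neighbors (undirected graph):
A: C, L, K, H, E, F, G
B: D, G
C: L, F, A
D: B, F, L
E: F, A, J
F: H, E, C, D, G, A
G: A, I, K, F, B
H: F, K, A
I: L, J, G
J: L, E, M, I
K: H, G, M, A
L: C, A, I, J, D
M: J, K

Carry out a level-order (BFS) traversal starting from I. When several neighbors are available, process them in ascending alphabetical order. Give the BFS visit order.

I -> G -> J -> L -> A -> B -> F -> K -> E -> M -> C -> D -> H

Visit I; enqueue G, J, L → queue [G, J, L]
Visit G; enqueue A, B, F, K → queue [J, L, A, B, F, K]
Visit J; enqueue E, M → queue [L, A, B, F, K, E, M]
Visit L; enqueue C, D → queue [A, B, F, K, E, M, C, D]
Visit A; enqueue H → queue [B, F, K, E, M, C, D, H]
Visit B → queue [F, K, E, M, C, D, H]
Visit F → queue [K, E, M, C, D, H]
Visit K → queue [E, M, C, D, H]
Visit E → queue [M, C, D, H]
Visit M → queue [C, D, H]
Visit C → queue [D, H]
Visit D → queue [H]
Visit H → queue []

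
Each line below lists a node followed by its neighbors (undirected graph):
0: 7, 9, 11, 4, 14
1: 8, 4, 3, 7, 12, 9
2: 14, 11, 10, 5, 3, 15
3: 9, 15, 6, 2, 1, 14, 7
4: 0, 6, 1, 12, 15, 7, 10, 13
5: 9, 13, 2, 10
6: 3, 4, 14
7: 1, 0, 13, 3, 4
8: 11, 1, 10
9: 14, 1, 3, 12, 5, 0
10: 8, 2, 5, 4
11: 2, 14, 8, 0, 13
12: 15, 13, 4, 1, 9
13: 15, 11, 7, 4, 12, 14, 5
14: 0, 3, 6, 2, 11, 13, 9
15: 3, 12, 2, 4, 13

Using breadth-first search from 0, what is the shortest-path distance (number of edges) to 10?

2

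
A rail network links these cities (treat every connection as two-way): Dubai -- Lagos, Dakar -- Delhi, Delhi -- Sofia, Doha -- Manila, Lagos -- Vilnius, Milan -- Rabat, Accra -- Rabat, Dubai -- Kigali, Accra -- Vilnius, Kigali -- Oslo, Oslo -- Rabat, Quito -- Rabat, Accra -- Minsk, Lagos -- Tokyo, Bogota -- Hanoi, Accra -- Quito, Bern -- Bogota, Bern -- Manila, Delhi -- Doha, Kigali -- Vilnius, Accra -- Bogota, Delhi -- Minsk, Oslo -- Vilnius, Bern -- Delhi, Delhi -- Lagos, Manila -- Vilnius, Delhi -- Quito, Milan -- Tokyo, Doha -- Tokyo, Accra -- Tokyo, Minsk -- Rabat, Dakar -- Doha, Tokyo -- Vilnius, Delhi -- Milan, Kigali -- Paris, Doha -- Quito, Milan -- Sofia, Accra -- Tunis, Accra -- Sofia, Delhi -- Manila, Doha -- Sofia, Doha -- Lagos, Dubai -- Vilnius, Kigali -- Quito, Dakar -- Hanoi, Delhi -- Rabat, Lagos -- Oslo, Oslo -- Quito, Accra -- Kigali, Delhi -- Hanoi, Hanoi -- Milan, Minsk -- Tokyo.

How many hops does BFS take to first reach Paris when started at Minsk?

3

Level 0: Minsk
Level 1: Accra, Delhi, Rabat, Tokyo
Level 2: Bern, Bogota, Dakar, Doha, Hanoi, Kigali, Lagos, Manila, Milan, Oslo, Quito, Sofia, Tunis, Vilnius
Level 3: Dubai, Paris
Paris first appears at level 3.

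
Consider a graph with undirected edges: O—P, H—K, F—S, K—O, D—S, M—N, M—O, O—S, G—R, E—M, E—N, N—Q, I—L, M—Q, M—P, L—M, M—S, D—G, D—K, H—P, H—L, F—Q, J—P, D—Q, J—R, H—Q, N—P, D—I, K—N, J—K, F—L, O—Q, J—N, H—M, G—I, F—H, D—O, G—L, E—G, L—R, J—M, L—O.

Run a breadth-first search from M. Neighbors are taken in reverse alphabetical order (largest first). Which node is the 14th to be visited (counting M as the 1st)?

Visit M; enqueue S, Q, P, O, N, L, J, H, E → queue [S, Q, P, O, N, L, J, H, E]
Visit S; enqueue F, D → queue [Q, P, O, N, L, J, H, E, F, D]
Visit Q → queue [P, O, N, L, J, H, E, F, D]
Visit P → queue [O, N, L, J, H, E, F, D]
Visit O; enqueue K → queue [N, L, J, H, E, F, D, K]
Visit N → queue [L, J, H, E, F, D, K]
Visit L; enqueue R, I, G → queue [J, H, E, F, D, K, R, I, G]
Visit J → queue [H, E, F, D, K, R, I, G]
Visit H → queue [E, F, D, K, R, I, G]
Visit E → queue [F, D, K, R, I, G]
Visit F → queue [D, K, R, I, G]
Visit D → queue [K, R, I, G]
Visit K → queue [R, I, G]
Visit R → queue [I, G]
Visit I → queue [G]
Visit G → queue []

Visit order: M, S, Q, P, O, N, L, J, H, E, F, D, K, R, I, G

R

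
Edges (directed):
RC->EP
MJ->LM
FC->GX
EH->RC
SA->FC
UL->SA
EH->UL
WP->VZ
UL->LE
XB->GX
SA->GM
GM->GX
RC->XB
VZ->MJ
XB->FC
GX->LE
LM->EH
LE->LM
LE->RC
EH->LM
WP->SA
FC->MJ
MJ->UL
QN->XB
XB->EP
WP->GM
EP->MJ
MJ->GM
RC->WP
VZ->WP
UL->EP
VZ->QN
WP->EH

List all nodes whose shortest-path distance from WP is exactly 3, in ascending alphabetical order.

EP, LE, XB

Level 0: WP
Level 1: EH, GM, SA, VZ
Level 2: FC, GX, LM, MJ, QN, RC, UL
Level 3: EP, LE, XB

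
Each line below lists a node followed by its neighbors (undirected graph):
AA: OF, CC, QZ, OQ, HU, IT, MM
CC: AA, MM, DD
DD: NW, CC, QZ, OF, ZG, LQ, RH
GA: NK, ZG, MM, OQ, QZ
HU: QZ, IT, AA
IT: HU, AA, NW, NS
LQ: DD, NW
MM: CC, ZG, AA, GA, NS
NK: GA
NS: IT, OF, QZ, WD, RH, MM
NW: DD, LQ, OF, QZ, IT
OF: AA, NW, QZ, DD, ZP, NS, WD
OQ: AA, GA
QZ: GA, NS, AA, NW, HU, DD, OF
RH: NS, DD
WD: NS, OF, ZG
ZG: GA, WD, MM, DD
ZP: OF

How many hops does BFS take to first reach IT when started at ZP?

Level 0: ZP
Level 1: OF
Level 2: AA, DD, NS, NW, QZ, WD
Level 3: CC, GA, HU, IT, LQ, MM, OQ, RH, ZG
Level 4: NK
IT first appears at level 3.

3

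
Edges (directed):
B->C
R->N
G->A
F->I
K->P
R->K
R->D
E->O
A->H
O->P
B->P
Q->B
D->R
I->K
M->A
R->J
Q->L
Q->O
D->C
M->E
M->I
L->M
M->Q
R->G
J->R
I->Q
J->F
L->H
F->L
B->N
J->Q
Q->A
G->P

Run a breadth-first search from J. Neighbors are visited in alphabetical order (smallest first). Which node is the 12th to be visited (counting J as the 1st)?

Visit J; enqueue F, Q, R → queue [F, Q, R]
Visit F; enqueue I, L → queue [Q, R, I, L]
Visit Q; enqueue A, B, O → queue [R, I, L, A, B, O]
Visit R; enqueue D, G, K, N → queue [I, L, A, B, O, D, G, K, N]
Visit I → queue [L, A, B, O, D, G, K, N]
Visit L; enqueue H, M → queue [A, B, O, D, G, K, N, H, M]
Visit A → queue [B, O, D, G, K, N, H, M]
Visit B; enqueue C, P → queue [O, D, G, K, N, H, M, C, P]
Visit O → queue [D, G, K, N, H, M, C, P]
Visit D → queue [G, K, N, H, M, C, P]
Visit G → queue [K, N, H, M, C, P]
Visit K → queue [N, H, M, C, P]
Visit N → queue [H, M, C, P]
Visit H → queue [M, C, P]
Visit M; enqueue E → queue [C, P, E]
Visit C → queue [P, E]
Visit P → queue [E]
Visit E → queue []

Visit order: J, F, Q, R, I, L, A, B, O, D, G, K, N, H, M, C, P, E

K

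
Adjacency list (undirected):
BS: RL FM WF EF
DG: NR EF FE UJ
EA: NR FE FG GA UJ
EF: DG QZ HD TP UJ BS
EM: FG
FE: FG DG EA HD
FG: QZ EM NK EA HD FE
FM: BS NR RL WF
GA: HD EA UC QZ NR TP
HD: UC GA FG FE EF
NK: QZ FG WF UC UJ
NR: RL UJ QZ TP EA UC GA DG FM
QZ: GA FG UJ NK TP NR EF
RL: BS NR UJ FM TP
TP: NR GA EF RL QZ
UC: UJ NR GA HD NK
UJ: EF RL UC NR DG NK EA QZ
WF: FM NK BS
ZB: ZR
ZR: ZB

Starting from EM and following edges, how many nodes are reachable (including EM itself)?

BFS from EM visits: EM, FG, QZ, NK, EA, HD, FE, GA, UJ, TP, NR, EF, WF, UC, DG, RL, FM, BS
Reachable nodes: 18 of 20 total.

18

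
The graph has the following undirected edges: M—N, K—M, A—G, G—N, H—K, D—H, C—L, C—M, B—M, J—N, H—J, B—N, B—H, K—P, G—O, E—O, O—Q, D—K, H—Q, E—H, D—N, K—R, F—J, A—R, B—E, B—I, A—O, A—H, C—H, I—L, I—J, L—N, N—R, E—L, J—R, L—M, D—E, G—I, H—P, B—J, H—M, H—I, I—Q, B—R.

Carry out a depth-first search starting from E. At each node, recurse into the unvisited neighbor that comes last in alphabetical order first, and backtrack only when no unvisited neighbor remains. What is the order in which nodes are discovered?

Visit E
E → O
O → Q
Q → I
I → L
L → N
N → R
R → K
K → P
P → H
H → M
M → C
M → B
B → J
J → F
H → D
H → A
A → G

E, O, Q, I, L, N, R, K, P, H, M, C, B, J, F, D, A, G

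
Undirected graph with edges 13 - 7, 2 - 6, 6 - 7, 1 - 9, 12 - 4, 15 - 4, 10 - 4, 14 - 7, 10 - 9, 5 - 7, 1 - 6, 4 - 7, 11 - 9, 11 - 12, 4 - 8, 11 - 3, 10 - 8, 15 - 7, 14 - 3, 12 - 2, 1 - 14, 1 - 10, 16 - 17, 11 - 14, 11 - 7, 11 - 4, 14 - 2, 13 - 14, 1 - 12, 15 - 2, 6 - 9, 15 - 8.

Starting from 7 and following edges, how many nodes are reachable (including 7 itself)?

15

BFS from 7 visits: 7, 4, 5, 6, 11, 13, 14, 15, 8, 10, 12, 1, 2, 9, 3
Reachable nodes: 15 of 17 total.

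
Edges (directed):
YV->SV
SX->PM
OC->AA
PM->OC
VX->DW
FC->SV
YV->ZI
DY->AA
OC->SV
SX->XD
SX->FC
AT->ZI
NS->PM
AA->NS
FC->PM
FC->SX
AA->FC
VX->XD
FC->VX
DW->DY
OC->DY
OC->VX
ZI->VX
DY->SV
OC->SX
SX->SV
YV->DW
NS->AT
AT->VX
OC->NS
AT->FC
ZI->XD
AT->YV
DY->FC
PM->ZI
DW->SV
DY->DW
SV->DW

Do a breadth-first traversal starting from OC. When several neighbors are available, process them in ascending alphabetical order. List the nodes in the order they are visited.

Visit OC; enqueue AA, DY, NS, SV, SX, VX → queue [AA, DY, NS, SV, SX, VX]
Visit AA; enqueue FC → queue [DY, NS, SV, SX, VX, FC]
Visit DY; enqueue DW → queue [NS, SV, SX, VX, FC, DW]
Visit NS; enqueue AT, PM → queue [SV, SX, VX, FC, DW, AT, PM]
Visit SV → queue [SX, VX, FC, DW, AT, PM]
Visit SX; enqueue XD → queue [VX, FC, DW, AT, PM, XD]
Visit VX → queue [FC, DW, AT, PM, XD]
Visit FC → queue [DW, AT, PM, XD]
Visit DW → queue [AT, PM, XD]
Visit AT; enqueue YV, ZI → queue [PM, XD, YV, ZI]
Visit PM → queue [XD, YV, ZI]
Visit XD → queue [YV, ZI]
Visit YV → queue [ZI]
Visit ZI → queue []

OC -> AA -> DY -> NS -> SV -> SX -> VX -> FC -> DW -> AT -> PM -> XD -> YV -> ZI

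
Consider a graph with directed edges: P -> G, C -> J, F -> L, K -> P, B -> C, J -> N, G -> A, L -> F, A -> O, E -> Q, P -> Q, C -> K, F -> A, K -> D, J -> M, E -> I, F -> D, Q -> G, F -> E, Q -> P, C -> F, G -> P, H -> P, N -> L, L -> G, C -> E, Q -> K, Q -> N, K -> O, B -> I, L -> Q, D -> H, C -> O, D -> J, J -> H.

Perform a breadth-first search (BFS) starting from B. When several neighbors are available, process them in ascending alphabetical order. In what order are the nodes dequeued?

B, C, I, E, F, J, K, O, Q, A, D, L, H, M, N, P, G

Visit B; enqueue C, I → queue [C, I]
Visit C; enqueue E, F, J, K, O → queue [I, E, F, J, K, O]
Visit I → queue [E, F, J, K, O]
Visit E; enqueue Q → queue [F, J, K, O, Q]
Visit F; enqueue A, D, L → queue [J, K, O, Q, A, D, L]
Visit J; enqueue H, M, N → queue [K, O, Q, A, D, L, H, M, N]
Visit K; enqueue P → queue [O, Q, A, D, L, H, M, N, P]
Visit O → queue [Q, A, D, L, H, M, N, P]
Visit Q; enqueue G → queue [A, D, L, H, M, N, P, G]
Visit A → queue [D, L, H, M, N, P, G]
Visit D → queue [L, H, M, N, P, G]
Visit L → queue [H, M, N, P, G]
Visit H → queue [M, N, P, G]
Visit M → queue [N, P, G]
Visit N → queue [P, G]
Visit P → queue [G]
Visit G → queue []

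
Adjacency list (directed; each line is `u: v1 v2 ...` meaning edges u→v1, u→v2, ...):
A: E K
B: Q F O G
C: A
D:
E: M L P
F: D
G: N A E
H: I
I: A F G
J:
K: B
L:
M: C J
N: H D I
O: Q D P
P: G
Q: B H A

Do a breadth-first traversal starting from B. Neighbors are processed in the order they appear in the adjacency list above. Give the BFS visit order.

Visit B; enqueue Q, F, O, G → queue [Q, F, O, G]
Visit Q; enqueue H, A → queue [F, O, G, H, A]
Visit F; enqueue D → queue [O, G, H, A, D]
Visit O; enqueue P → queue [G, H, A, D, P]
Visit G; enqueue N, E → queue [H, A, D, P, N, E]
Visit H; enqueue I → queue [A, D, P, N, E, I]
Visit A; enqueue K → queue [D, P, N, E, I, K]
Visit D → queue [P, N, E, I, K]
Visit P → queue [N, E, I, K]
Visit N → queue [E, I, K]
Visit E; enqueue M, L → queue [I, K, M, L]
Visit I → queue [K, M, L]
Visit K → queue [M, L]
Visit M; enqueue C, J → queue [L, C, J]
Visit L → queue [C, J]
Visit C → queue [J]
Visit J → queue []

B, Q, F, O, G, H, A, D, P, N, E, I, K, M, L, C, J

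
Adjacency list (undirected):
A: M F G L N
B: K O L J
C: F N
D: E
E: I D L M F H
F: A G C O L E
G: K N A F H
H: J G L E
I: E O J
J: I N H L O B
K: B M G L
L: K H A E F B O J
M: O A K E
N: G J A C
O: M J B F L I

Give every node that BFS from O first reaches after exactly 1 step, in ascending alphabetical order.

Level 0: O
Level 1: B, F, I, J, L, M
Level 2: A, C, E, G, H, K, N
Level 3: D

B, F, I, J, L, M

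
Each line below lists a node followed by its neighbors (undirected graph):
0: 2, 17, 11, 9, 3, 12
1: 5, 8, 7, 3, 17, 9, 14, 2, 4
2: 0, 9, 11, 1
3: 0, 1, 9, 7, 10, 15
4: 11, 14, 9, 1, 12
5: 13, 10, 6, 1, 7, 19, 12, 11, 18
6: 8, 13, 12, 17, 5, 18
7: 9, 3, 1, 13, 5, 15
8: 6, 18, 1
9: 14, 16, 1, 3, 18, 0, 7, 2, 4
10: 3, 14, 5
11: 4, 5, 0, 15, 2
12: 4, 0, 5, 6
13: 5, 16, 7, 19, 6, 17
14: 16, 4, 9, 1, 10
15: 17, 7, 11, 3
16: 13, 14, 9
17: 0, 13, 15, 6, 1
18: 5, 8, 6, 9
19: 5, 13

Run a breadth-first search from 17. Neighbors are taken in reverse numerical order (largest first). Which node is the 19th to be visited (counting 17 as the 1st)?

Visit 17; enqueue 15, 13, 6, 1, 0 → queue [15, 13, 6, 1, 0]
Visit 15; enqueue 11, 7, 3 → queue [13, 6, 1, 0, 11, 7, 3]
Visit 13; enqueue 19, 16, 5 → queue [6, 1, 0, 11, 7, 3, 19, 16, 5]
Visit 6; enqueue 18, 12, 8 → queue [1, 0, 11, 7, 3, 19, 16, 5, 18, 12, 8]
Visit 1; enqueue 14, 9, 4, 2 → queue [0, 11, 7, 3, 19, 16, 5, 18, 12, 8, 14, 9, 4, 2]
Visit 0 → queue [11, 7, 3, 19, 16, 5, 18, 12, 8, 14, 9, 4, 2]
Visit 11 → queue [7, 3, 19, 16, 5, 18, 12, 8, 14, 9, 4, 2]
Visit 7 → queue [3, 19, 16, 5, 18, 12, 8, 14, 9, 4, 2]
Visit 3; enqueue 10 → queue [19, 16, 5, 18, 12, 8, 14, 9, 4, 2, 10]
Visit 19 → queue [16, 5, 18, 12, 8, 14, 9, 4, 2, 10]
Visit 16 → queue [5, 18, 12, 8, 14, 9, 4, 2, 10]
Visit 5 → queue [18, 12, 8, 14, 9, 4, 2, 10]
Visit 18 → queue [12, 8, 14, 9, 4, 2, 10]
Visit 12 → queue [8, 14, 9, 4, 2, 10]
Visit 8 → queue [14, 9, 4, 2, 10]
Visit 14 → queue [9, 4, 2, 10]
Visit 9 → queue [4, 2, 10]
Visit 4 → queue [2, 10]
Visit 2 → queue [10]
Visit 10 → queue []

Visit order: 17, 15, 13, 6, 1, 0, 11, 7, 3, 19, 16, 5, 18, 12, 8, 14, 9, 4, 2, 10

2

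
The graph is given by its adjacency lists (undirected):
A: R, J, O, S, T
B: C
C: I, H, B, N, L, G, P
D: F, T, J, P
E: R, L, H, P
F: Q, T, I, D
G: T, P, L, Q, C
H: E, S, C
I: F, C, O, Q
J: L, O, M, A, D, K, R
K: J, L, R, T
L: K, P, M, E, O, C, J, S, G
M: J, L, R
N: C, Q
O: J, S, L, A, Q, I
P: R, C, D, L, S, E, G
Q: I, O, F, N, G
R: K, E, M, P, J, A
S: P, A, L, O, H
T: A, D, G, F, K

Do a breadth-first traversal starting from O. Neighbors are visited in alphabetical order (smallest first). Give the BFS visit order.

O, A, I, J, L, Q, S, R, T, C, F, D, K, M, E, G, P, N, H, B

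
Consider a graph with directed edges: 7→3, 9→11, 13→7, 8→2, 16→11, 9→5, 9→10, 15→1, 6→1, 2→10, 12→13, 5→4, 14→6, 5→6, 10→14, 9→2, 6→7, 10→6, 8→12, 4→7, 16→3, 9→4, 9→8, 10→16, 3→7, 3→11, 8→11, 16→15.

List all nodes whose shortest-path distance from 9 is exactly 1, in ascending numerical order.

2, 4, 5, 8, 10, 11

Level 0: 9
Level 1: 2, 4, 5, 8, 10, 11
Level 2: 6, 7, 12, 14, 16
Level 3: 1, 3, 13, 15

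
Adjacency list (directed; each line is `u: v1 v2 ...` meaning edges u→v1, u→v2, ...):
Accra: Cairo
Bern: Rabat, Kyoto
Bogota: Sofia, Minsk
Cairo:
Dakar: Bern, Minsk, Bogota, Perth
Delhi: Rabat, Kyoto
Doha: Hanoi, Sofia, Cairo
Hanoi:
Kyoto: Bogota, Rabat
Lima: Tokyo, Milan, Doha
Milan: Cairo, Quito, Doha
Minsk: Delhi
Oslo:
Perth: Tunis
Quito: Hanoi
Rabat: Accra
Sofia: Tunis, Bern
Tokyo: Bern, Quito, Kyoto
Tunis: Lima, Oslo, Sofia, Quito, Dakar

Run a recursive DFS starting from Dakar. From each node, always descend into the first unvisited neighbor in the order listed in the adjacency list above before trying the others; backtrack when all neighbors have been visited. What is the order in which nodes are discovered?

Dakar, Bern, Rabat, Accra, Cairo, Kyoto, Bogota, Sofia, Tunis, Lima, Tokyo, Quito, Hanoi, Milan, Doha, Oslo, Minsk, Delhi, Perth

Visit Dakar
Dakar → Bern
Bern → Rabat
Rabat → Accra
Accra → Cairo
Bern → Kyoto
Kyoto → Bogota
Bogota → Sofia
Sofia → Tunis
Tunis → Lima
Lima → Tokyo
Tokyo → Quito
Quito → Hanoi
Lima → Milan
Milan → Doha
Tunis → Oslo
Bogota → Minsk
Minsk → Delhi
Dakar → Perth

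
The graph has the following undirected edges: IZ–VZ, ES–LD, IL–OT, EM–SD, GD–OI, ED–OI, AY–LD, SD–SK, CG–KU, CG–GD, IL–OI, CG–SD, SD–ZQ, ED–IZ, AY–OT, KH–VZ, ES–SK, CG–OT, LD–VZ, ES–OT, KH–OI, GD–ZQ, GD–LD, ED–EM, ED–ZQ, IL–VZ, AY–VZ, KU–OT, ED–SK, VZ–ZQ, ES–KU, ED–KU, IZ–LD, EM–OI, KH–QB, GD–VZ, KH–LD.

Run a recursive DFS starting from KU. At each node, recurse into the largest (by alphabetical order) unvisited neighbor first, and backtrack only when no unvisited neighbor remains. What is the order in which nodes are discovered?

KU → OT → IL → VZ → ZQ → SD → SK → ES → LD → KH → QB → OI → GD → CG → EM → ED → IZ → AY

Visit KU
KU → OT
OT → IL
IL → VZ
VZ → ZQ
ZQ → SD
SD → SK
SK → ES
ES → LD
LD → KH
KH → QB
KH → OI
OI → GD
GD → CG
OI → EM
EM → ED
ED → IZ
LD → AY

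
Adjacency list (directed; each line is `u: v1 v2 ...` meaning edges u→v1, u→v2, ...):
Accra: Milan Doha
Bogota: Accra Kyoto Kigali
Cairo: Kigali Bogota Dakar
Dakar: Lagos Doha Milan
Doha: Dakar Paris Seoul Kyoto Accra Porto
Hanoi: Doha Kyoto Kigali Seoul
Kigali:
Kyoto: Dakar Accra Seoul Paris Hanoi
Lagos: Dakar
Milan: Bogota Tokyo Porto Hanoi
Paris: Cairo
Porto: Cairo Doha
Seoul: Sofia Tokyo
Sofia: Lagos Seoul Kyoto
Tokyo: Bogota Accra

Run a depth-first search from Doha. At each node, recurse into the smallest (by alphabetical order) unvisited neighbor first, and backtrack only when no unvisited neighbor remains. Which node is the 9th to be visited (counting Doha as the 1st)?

Hanoi

Visit Doha
Doha → Accra
Accra → Milan
Milan → Bogota
Bogota → Kigali
Bogota → Kyoto
Kyoto → Dakar
Dakar → Lagos
Kyoto → Hanoi
Hanoi → Seoul
Seoul → Sofia
Seoul → Tokyo
Kyoto → Paris
Paris → Cairo
Milan → Porto

Visit order: Doha, Accra, Milan, Bogota, Kigali, Kyoto, Dakar, Lagos, Hanoi, Seoul, Sofia, Tokyo, Paris, Cairo, Porto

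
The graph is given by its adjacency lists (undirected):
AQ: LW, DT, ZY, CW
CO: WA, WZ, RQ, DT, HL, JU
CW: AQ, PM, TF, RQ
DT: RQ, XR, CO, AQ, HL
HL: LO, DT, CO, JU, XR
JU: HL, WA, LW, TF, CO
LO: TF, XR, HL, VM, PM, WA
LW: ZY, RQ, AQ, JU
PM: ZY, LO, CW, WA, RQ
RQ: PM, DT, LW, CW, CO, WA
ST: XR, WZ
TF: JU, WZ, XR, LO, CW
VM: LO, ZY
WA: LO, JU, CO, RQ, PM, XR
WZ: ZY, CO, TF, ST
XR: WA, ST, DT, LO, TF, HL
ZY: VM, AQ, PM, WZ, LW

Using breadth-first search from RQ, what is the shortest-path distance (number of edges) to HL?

2

Level 0: RQ
Level 1: CO, CW, DT, LW, PM, WA
Level 2: AQ, HL, JU, LO, TF, WZ, XR, ZY
Level 3: ST, VM
HL first appears at level 2.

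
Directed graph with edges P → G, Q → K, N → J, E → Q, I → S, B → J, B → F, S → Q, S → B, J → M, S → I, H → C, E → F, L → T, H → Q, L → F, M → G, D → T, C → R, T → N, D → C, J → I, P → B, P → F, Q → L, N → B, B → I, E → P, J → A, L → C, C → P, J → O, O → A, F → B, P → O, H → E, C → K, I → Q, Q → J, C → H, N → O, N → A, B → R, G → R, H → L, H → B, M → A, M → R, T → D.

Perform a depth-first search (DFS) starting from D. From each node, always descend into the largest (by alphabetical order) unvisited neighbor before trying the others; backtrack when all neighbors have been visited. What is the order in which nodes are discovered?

D → T → N → O → A → J → M → R → G → I → S → Q → L → F → B → C → P → K → H → E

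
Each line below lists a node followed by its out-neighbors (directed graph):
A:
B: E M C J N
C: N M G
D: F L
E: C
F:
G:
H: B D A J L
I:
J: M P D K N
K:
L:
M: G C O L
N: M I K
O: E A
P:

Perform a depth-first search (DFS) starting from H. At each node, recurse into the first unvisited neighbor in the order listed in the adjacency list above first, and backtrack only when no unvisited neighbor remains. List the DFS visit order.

Visit H
H → B
B → E
E → C
C → N
N → M
M → G
M → O
O → A
M → L
N → I
N → K
B → J
J → P
J → D
D → F

H, B, E, C, N, M, G, O, A, L, I, K, J, P, D, F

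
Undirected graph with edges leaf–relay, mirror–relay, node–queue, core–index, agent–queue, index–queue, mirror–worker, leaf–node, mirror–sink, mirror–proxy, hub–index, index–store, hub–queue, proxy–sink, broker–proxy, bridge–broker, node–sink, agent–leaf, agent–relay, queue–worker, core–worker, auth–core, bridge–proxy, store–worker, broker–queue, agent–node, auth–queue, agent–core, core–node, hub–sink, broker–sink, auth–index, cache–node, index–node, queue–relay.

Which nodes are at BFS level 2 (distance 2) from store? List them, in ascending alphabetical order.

auth, core, hub, mirror, node, queue

Level 0: store
Level 1: index, worker
Level 2: auth, core, hub, mirror, node, queue
Level 3: agent, broker, cache, leaf, proxy, relay, sink
Level 4: bridge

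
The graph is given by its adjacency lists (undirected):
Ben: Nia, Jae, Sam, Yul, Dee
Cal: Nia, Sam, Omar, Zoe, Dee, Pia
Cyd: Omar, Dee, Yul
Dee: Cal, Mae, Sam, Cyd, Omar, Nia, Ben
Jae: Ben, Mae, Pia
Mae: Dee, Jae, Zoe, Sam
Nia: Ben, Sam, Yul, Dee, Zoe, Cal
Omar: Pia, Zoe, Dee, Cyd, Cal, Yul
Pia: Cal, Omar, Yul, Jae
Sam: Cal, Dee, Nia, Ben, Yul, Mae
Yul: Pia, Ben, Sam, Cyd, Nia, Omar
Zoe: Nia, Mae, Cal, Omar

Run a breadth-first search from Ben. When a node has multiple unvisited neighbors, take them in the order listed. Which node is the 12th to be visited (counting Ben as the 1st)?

Omar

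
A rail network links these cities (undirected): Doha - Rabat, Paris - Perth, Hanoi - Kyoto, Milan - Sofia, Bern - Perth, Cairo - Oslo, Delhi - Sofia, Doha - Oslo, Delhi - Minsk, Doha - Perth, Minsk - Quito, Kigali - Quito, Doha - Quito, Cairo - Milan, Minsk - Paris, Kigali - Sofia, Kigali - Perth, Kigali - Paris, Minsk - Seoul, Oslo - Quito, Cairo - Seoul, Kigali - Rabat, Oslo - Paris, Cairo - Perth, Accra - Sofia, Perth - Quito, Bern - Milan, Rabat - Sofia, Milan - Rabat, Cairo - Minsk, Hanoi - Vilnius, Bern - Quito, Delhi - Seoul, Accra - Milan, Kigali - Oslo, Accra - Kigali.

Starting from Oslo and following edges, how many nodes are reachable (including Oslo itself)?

BFS from Oslo visits: Oslo, Quito, Paris, Kigali, Doha, Cairo, Perth, Minsk, Bern, Sofia, Rabat, Accra, Seoul, Milan, Delhi
Reachable nodes: 15 of 18 total.

15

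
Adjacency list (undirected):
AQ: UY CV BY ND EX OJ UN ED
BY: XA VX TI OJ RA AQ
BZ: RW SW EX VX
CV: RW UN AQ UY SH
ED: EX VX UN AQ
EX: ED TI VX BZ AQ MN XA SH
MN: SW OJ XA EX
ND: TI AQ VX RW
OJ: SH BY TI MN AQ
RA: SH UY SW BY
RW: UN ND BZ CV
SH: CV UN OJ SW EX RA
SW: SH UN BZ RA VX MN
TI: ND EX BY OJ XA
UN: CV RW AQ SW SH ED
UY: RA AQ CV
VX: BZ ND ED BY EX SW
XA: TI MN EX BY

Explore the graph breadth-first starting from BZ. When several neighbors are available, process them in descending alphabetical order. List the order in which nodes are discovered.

Visit BZ; enqueue VX, SW, RW, EX → queue [VX, SW, RW, EX]
Visit VX; enqueue ND, ED, BY → queue [SW, RW, EX, ND, ED, BY]
Visit SW; enqueue UN, SH, RA, MN → queue [RW, EX, ND, ED, BY, UN, SH, RA, MN]
Visit RW; enqueue CV → queue [EX, ND, ED, BY, UN, SH, RA, MN, CV]
Visit EX; enqueue XA, TI, AQ → queue [ND, ED, BY, UN, SH, RA, MN, CV, XA, TI, AQ]
Visit ND → queue [ED, BY, UN, SH, RA, MN, CV, XA, TI, AQ]
Visit ED → queue [BY, UN, SH, RA, MN, CV, XA, TI, AQ]
Visit BY; enqueue OJ → queue [UN, SH, RA, MN, CV, XA, TI, AQ, OJ]
Visit UN → queue [SH, RA, MN, CV, XA, TI, AQ, OJ]
Visit SH → queue [RA, MN, CV, XA, TI, AQ, OJ]
Visit RA; enqueue UY → queue [MN, CV, XA, TI, AQ, OJ, UY]
Visit MN → queue [CV, XA, TI, AQ, OJ, UY]
Visit CV → queue [XA, TI, AQ, OJ, UY]
Visit XA → queue [TI, AQ, OJ, UY]
Visit TI → queue [AQ, OJ, UY]
Visit AQ → queue [OJ, UY]
Visit OJ → queue [UY]
Visit UY → queue []

BZ, VX, SW, RW, EX, ND, ED, BY, UN, SH, RA, MN, CV, XA, TI, AQ, OJ, UY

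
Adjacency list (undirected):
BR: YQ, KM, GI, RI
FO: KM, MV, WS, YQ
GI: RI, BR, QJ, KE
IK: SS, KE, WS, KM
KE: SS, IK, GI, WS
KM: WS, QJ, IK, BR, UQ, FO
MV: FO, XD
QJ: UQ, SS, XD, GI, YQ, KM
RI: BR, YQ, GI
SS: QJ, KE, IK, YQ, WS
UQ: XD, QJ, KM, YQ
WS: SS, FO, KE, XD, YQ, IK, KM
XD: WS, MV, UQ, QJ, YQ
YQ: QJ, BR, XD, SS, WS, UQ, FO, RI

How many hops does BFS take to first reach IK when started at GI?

Level 0: GI
Level 1: BR, KE, QJ, RI
Level 2: IK, KM, SS, UQ, WS, XD, YQ
Level 3: FO, MV
IK first appears at level 2.

2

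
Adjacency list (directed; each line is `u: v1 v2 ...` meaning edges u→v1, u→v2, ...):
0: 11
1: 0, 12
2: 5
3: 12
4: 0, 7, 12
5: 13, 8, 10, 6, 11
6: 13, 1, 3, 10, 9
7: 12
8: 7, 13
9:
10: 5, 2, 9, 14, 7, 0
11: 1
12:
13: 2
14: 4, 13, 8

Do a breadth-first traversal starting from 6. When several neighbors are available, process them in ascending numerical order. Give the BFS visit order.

6 -> 1 -> 3 -> 9 -> 10 -> 13 -> 0 -> 12 -> 2 -> 5 -> 7 -> 14 -> 11 -> 8 -> 4

Visit 6; enqueue 1, 3, 9, 10, 13 → queue [1, 3, 9, 10, 13]
Visit 1; enqueue 0, 12 → queue [3, 9, 10, 13, 0, 12]
Visit 3 → queue [9, 10, 13, 0, 12]
Visit 9 → queue [10, 13, 0, 12]
Visit 10; enqueue 2, 5, 7, 14 → queue [13, 0, 12, 2, 5, 7, 14]
Visit 13 → queue [0, 12, 2, 5, 7, 14]
Visit 0; enqueue 11 → queue [12, 2, 5, 7, 14, 11]
Visit 12 → queue [2, 5, 7, 14, 11]
Visit 2 → queue [5, 7, 14, 11]
Visit 5; enqueue 8 → queue [7, 14, 11, 8]
Visit 7 → queue [14, 11, 8]
Visit 14; enqueue 4 → queue [11, 8, 4]
Visit 11 → queue [8, 4]
Visit 8 → queue [4]
Visit 4 → queue []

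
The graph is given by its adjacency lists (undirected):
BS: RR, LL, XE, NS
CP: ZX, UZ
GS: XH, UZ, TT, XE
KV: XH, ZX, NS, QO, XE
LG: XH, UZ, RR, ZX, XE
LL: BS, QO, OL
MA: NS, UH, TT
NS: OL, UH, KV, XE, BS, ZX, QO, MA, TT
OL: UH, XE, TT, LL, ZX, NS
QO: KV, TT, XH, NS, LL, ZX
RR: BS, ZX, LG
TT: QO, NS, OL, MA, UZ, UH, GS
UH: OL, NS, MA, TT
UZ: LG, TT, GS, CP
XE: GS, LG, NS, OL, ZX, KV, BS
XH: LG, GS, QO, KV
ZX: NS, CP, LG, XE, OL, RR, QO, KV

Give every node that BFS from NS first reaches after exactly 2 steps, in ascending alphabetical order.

Level 0: NS
Level 1: BS, KV, MA, OL, QO, TT, UH, XE, ZX
Level 2: CP, GS, LG, LL, RR, UZ, XH

CP, GS, LG, LL, RR, UZ, XH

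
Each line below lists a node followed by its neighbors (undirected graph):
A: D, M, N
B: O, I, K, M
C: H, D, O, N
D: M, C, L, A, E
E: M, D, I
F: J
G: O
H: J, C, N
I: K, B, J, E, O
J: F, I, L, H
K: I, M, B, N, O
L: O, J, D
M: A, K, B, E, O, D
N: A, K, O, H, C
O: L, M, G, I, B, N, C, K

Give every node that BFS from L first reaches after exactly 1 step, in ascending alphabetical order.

Level 0: L
Level 1: D, J, O
Level 2: A, B, C, E, F, G, H, I, K, M, N

D, J, O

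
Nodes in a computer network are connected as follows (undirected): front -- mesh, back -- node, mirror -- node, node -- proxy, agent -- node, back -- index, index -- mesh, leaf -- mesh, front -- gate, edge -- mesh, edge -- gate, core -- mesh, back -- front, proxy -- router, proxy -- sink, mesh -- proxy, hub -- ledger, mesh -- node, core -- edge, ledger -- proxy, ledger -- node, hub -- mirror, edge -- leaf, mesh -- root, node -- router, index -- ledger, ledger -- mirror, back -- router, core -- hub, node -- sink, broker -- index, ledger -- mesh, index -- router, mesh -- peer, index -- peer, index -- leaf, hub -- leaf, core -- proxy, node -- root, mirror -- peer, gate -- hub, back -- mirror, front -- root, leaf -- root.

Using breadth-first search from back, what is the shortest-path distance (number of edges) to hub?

Level 0: back
Level 1: front, index, mirror, node, router
Level 2: agent, broker, gate, hub, leaf, ledger, mesh, peer, proxy, root, sink
Level 3: core, edge
hub first appears at level 2.

2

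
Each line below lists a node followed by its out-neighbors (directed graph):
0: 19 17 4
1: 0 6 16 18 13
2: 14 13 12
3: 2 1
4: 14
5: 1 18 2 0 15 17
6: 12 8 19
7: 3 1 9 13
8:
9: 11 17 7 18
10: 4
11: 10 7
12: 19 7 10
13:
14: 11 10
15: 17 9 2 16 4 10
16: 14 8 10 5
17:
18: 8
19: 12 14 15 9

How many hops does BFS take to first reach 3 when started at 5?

Level 0: 5
Level 1: 0, 1, 2, 15, 17, 18
Level 2: 4, 6, 8, 9, 10, 12, 13, 14, 16, 19
Level 3: 7, 11
Level 4: 3
3 first appears at level 4.

4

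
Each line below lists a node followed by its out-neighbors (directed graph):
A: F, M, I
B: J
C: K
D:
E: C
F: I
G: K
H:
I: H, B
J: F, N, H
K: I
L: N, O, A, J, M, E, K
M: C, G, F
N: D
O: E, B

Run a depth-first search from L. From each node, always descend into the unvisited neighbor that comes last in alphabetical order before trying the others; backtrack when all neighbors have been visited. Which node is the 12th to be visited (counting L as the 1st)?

Visit L
L → O
O → E
E → C
C → K
K → I
I → H
I → B
B → J
J → N
N → D
J → F
L → M
M → G
L → A

Visit order: L, O, E, C, K, I, H, B, J, N, D, F, M, G, A

F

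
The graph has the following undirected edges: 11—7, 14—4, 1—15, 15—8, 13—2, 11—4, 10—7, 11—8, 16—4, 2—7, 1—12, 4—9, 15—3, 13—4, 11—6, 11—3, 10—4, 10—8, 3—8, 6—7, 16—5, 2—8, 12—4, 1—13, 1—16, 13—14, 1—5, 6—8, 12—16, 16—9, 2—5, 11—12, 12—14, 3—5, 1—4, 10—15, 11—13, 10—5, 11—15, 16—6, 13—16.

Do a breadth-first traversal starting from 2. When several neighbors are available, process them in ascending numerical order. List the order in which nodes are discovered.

Visit 2; enqueue 5, 7, 8, 13 → queue [5, 7, 8, 13]
Visit 5; enqueue 1, 3, 10, 16 → queue [7, 8, 13, 1, 3, 10, 16]
Visit 7; enqueue 6, 11 → queue [8, 13, 1, 3, 10, 16, 6, 11]
Visit 8; enqueue 15 → queue [13, 1, 3, 10, 16, 6, 11, 15]
Visit 13; enqueue 4, 14 → queue [1, 3, 10, 16, 6, 11, 15, 4, 14]
Visit 1; enqueue 12 → queue [3, 10, 16, 6, 11, 15, 4, 14, 12]
Visit 3 → queue [10, 16, 6, 11, 15, 4, 14, 12]
Visit 10 → queue [16, 6, 11, 15, 4, 14, 12]
Visit 16; enqueue 9 → queue [6, 11, 15, 4, 14, 12, 9]
Visit 6 → queue [11, 15, 4, 14, 12, 9]
Visit 11 → queue [15, 4, 14, 12, 9]
Visit 15 → queue [4, 14, 12, 9]
Visit 4 → queue [14, 12, 9]
Visit 14 → queue [12, 9]
Visit 12 → queue [9]
Visit 9 → queue []

2, 5, 7, 8, 13, 1, 3, 10, 16, 6, 11, 15, 4, 14, 12, 9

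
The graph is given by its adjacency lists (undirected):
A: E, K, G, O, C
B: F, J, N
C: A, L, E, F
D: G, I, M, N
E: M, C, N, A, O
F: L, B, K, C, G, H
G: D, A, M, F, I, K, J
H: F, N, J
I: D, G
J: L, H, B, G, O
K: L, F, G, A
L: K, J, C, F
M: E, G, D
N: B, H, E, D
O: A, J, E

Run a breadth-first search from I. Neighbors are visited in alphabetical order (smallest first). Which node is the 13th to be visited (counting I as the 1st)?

Visit I; enqueue D, G → queue [D, G]
Visit D; enqueue M, N → queue [G, M, N]
Visit G; enqueue A, F, J, K → queue [M, N, A, F, J, K]
Visit M; enqueue E → queue [N, A, F, J, K, E]
Visit N; enqueue B, H → queue [A, F, J, K, E, B, H]
Visit A; enqueue C, O → queue [F, J, K, E, B, H, C, O]
Visit F; enqueue L → queue [J, K, E, B, H, C, O, L]
Visit J → queue [K, E, B, H, C, O, L]
Visit K → queue [E, B, H, C, O, L]
Visit E → queue [B, H, C, O, L]
Visit B → queue [H, C, O, L]
Visit H → queue [C, O, L]
Visit C → queue [O, L]
Visit O → queue [L]
Visit L → queue []

Visit order: I, D, G, M, N, A, F, J, K, E, B, H, C, O, L

C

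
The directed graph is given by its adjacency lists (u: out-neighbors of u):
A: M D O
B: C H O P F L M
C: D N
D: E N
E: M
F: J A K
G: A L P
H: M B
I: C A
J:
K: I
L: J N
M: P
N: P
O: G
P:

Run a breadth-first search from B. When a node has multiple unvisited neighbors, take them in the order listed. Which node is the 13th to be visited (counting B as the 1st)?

Visit B; enqueue C, H, O, P, F, L, M → queue [C, H, O, P, F, L, M]
Visit C; enqueue D, N → queue [H, O, P, F, L, M, D, N]
Visit H → queue [O, P, F, L, M, D, N]
Visit O; enqueue G → queue [P, F, L, M, D, N, G]
Visit P → queue [F, L, M, D, N, G]
Visit F; enqueue J, A, K → queue [L, M, D, N, G, J, A, K]
Visit L → queue [M, D, N, G, J, A, K]
Visit M → queue [D, N, G, J, A, K]
Visit D; enqueue E → queue [N, G, J, A, K, E]
Visit N → queue [G, J, A, K, E]
Visit G → queue [J, A, K, E]
Visit J → queue [A, K, E]
Visit A → queue [K, E]
Visit K; enqueue I → queue [E, I]
Visit E → queue [I]
Visit I → queue []

Visit order: B, C, H, O, P, F, L, M, D, N, G, J, A, K, E, I

A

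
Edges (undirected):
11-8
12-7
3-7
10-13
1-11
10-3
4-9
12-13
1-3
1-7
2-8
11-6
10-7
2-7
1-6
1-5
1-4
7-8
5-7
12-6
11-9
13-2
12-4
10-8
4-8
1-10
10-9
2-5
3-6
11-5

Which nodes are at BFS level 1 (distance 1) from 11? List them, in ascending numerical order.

Level 0: 11
Level 1: 1, 5, 6, 8, 9
Level 2: 2, 3, 4, 7, 10, 12
Level 3: 13

1, 5, 6, 8, 9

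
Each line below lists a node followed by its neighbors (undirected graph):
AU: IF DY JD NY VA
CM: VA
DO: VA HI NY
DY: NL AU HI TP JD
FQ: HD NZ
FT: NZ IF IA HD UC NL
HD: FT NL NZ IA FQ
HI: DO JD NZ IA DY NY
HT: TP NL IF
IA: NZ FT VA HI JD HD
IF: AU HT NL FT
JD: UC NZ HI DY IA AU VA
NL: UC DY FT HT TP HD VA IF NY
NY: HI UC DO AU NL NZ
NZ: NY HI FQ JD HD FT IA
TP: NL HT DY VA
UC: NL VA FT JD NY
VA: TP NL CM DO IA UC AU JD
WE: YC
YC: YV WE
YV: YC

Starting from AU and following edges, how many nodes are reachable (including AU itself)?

18

BFS from AU visits: AU, DY, IF, JD, NY, VA, HI, NL, TP, FT, HT, IA, NZ, UC, DO, CM, HD, FQ
Reachable nodes: 18 of 21 total.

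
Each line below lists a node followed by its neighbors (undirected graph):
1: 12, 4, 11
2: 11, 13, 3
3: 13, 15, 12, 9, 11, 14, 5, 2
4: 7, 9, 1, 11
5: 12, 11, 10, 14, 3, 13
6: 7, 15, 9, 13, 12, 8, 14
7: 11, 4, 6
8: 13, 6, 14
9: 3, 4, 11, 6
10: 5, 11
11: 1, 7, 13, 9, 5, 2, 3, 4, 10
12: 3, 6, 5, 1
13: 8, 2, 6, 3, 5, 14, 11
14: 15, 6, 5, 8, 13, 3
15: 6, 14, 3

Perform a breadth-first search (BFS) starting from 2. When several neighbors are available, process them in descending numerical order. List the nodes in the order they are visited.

2, 13, 11, 3, 14, 8, 6, 5, 10, 9, 7, 4, 1, 15, 12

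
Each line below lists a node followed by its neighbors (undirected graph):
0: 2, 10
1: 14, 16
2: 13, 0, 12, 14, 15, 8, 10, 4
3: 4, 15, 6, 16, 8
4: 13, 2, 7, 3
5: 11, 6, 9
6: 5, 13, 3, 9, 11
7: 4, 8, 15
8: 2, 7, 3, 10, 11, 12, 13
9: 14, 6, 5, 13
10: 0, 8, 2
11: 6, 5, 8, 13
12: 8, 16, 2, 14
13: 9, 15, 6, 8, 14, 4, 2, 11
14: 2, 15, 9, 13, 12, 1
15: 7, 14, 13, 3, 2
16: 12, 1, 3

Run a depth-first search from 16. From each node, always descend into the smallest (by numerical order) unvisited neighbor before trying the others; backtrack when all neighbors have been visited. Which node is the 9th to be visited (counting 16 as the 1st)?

Visit 16
16 → 1
1 → 14
14 → 2
2 → 0
0 → 10
10 → 8
8 → 3
3 → 4
4 → 7
7 → 15
15 → 13
13 → 6
6 → 5
5 → 9
5 → 11
8 → 12

Visit order: 16, 1, 14, 2, 0, 10, 8, 3, 4, 7, 15, 13, 6, 5, 9, 11, 12

4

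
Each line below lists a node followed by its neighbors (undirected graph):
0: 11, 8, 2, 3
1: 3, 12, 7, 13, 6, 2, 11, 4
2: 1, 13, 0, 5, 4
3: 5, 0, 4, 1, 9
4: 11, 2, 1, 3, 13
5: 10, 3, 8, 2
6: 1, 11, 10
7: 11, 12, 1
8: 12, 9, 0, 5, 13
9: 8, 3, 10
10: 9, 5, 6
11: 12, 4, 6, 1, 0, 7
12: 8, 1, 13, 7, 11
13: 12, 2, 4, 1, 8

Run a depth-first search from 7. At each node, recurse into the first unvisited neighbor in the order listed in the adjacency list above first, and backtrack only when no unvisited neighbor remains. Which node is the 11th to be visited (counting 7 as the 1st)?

13

Visit 7
7 → 11
11 → 12
12 → 8
8 → 9
9 → 3
3 → 5
5 → 10
10 → 6
6 → 1
1 → 13
13 → 2
2 → 0
2 → 4

Visit order: 7, 11, 12, 8, 9, 3, 5, 10, 6, 1, 13, 2, 0, 4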